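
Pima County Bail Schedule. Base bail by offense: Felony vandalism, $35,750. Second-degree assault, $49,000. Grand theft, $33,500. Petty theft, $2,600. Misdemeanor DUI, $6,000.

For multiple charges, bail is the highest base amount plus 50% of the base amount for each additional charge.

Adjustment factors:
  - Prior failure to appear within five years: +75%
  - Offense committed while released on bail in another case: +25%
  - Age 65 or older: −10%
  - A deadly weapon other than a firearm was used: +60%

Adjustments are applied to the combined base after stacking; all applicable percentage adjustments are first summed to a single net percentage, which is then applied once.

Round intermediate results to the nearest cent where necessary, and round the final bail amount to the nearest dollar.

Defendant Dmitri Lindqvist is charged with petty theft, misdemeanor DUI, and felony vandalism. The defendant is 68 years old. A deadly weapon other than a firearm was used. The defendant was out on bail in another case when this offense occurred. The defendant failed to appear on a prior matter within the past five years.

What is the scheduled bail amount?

Base amounts from the schedule: petty theft $2,600; misdemeanor DUI $6,000; felony vandalism $35,750.
Stacking rule: highest base plus 50% of each additional charge. Highest is felony vandalism at $35,750. Additional: $2,600 × 50% = $1,300; $6,000 × 50% = $3,000. Combined base = $35,750 + $4,300 = $40,050.
Net percentage adjustment: +75% +25% −10% +60% = +150%. $40,050 × 2.5 = $100,125.

$100,125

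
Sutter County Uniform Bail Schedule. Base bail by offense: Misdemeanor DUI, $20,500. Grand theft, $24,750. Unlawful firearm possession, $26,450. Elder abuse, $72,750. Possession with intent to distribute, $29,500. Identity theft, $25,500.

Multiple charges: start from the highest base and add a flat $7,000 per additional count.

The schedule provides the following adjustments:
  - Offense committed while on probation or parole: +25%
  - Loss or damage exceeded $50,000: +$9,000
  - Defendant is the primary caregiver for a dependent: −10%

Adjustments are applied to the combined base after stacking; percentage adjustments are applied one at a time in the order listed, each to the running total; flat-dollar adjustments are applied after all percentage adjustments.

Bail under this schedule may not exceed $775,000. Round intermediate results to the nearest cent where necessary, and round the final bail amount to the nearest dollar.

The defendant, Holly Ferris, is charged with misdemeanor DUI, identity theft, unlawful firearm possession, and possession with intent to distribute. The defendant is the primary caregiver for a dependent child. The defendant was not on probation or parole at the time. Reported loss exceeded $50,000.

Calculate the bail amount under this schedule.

Base amounts from the schedule: misdemeanor DUI $20,500; identity theft $25,500; unlawful firearm possession $26,450; possession with intent to distribute $29,500.
Stacking rule: highest base plus $7,000 per additional charge. Highest is possession with intent to distribute at $29,500; 3 additional charges → +$21,000. Combined base = $50,500.
Defendant is the primary caregiver for a dependent (−10%): $50,500 × 0.9 = $45,450.
Loss or damage exceeded $50,000 (+$9,000 flat): $45,450 + $9,000 = $54,450.
$54,450 is within the $775,000 maximum.

$54,450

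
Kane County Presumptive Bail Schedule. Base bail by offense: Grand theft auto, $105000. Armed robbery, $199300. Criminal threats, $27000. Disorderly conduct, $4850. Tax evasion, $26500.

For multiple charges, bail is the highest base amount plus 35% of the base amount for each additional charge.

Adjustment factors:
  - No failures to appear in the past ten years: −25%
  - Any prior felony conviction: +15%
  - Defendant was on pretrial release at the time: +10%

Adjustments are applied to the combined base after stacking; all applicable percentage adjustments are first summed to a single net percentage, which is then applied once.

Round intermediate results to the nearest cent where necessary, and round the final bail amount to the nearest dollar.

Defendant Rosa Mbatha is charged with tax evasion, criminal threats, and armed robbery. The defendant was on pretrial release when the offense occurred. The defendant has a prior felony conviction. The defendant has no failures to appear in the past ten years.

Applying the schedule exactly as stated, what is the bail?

Base amounts from the schedule: tax evasion $26500; criminal threats $27000; armed robbery $199300.
Stacking rule: highest base plus 35% of each additional charge. Highest is armed robbery at $199300. Additional: $26500 × 35% = $9275; $27000 × 35% = $9450. Combined base = $199300 + $18725 = $218025.
Net percentage adjustment: −25% +15% +10% = +0%. $218025 × 1 = $218025.

$218025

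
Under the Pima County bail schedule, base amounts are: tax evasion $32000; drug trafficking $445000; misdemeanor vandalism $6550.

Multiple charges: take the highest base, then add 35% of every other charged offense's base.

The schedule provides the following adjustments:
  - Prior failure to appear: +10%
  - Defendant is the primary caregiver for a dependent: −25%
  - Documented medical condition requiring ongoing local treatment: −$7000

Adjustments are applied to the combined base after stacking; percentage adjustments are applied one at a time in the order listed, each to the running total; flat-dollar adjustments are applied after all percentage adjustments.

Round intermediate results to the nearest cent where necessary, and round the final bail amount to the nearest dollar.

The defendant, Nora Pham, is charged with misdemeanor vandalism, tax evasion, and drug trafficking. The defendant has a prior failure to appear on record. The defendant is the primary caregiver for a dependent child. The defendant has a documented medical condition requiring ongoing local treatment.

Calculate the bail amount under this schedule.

$371256

Base amounts from the schedule: misdemeanor vandalism $6550; tax evasion $32000; drug trafficking $445000.
Stacking rule: highest base plus 35% of each additional charge. Highest is drug trafficking at $445000. Additional: $6550 × 35% = $2292.50; $32000 × 35% = $11200. Combined base = $445000 + $13492.50 = $458492.50.
Prior failure to appear (+10%): $458492.50 × 1.1 = $504341.75.
Defendant is the primary caregiver for a dependent (−25%): $504341.75 × 0.75 = $378256.31.
Documented medical condition requiring ongoing local treatment (−$7000 flat): $378256.31 − $7000 = $371256.31.
Rounded to the nearest dollar: $371256.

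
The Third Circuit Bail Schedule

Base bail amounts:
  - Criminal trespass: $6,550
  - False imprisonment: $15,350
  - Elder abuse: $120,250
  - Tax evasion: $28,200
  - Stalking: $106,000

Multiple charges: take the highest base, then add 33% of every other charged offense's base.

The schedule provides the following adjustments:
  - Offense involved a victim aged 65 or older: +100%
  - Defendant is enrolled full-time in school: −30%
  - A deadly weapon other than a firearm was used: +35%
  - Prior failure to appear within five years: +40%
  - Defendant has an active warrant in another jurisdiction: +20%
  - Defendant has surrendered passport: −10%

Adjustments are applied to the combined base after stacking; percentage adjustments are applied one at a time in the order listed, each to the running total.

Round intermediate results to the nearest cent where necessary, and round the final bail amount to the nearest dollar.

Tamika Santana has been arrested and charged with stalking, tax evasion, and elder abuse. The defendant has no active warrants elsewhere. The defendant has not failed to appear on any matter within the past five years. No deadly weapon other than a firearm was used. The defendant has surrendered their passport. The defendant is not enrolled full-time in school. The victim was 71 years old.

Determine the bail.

$296,165

Base amounts from the schedule: stalking $106,000; tax evasion $28,200; elder abuse $120,250.
Stacking rule: highest base plus 33% of each additional charge. Highest is elder abuse at $120,250. Additional: $106,000 × 33% = $34,980; $28,200 × 33% = $9,306. Combined base = $120,250 + $44,286 = $164,536.
Offense involved a victim aged 65 or older (+100%): $164,536 × 2 = $329,072.
Defendant has surrendered passport (−10%): $329,072 × 0.9 = $296,164.80.
Rounded to the nearest dollar: $296,165.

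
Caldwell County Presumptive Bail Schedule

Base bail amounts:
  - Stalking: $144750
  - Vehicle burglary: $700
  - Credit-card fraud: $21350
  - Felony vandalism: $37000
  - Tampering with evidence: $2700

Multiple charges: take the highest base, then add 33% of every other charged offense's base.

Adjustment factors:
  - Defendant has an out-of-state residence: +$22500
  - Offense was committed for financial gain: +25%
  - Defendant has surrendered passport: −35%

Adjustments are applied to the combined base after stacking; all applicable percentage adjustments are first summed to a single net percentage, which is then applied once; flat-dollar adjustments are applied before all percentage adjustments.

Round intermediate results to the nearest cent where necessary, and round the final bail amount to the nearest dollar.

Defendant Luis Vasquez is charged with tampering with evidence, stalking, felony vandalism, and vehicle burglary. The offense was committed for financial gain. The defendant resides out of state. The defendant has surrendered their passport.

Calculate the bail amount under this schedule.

Base amounts from the schedule: tampering with evidence $2700; stalking $144750; felony vandalism $37000; vehicle burglary $700.
Stacking rule: highest base plus 33% of each additional charge. Highest is stalking at $144750. Additional: $2700 × 33% = $891; $37000 × 33% = $12210; $700 × 33% = $231. Combined base = $144750 + $13332 = $158082.
Defendant has an out-of-state residence (+$22500 flat): $158082 + $22500 = $180582.
Net percentage adjustment: +25% −35% = −10%. $180582 × 0.9 = $162523.80.
Rounded to the nearest dollar: $162524.

$162524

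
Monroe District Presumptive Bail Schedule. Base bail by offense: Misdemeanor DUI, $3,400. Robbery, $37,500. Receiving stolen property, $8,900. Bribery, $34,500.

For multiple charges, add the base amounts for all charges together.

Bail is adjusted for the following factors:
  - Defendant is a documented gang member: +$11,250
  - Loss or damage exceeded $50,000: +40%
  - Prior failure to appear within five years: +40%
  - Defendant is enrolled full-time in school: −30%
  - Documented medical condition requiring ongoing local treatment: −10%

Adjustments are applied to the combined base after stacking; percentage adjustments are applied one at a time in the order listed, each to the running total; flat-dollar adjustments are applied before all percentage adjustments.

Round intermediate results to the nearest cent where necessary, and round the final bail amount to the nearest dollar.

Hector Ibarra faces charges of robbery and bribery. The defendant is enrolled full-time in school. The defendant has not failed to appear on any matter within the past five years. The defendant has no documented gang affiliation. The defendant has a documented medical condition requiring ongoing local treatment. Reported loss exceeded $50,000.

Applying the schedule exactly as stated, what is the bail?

Base amounts from the schedule: robbery $37,500; bribery $34,500.
Stacking rule: sum of all bases. $37,500 + $34,500 = $72,000.
Loss or damage exceeded $50,000 (+40%): $72,000 × 1.4 = $100,800.
Defendant is enrolled full-time in school (−30%): $100,800 × 0.7 = $70,560.
Documented medical condition requiring ongoing local treatment (−10%): $70,560 × 0.9 = $63,504.

$63,504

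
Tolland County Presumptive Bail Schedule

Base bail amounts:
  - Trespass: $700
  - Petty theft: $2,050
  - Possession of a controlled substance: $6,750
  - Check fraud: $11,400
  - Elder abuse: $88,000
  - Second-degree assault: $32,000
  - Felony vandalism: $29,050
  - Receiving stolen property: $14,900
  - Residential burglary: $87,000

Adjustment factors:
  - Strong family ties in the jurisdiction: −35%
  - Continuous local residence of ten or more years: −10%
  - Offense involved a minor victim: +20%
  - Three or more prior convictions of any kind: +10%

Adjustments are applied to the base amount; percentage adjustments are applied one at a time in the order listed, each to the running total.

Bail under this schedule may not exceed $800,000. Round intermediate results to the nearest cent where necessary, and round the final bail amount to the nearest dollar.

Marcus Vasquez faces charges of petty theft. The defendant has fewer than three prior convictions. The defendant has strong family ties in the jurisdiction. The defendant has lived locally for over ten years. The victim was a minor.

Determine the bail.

$1,439

Base amounts from the schedule: petty theft $2,050.
Single charge. Combined base = $2,050.
Strong family ties in the jurisdiction (−35%): $2,050 × 0.65 = $1,332.50.
Continuous local residence of ten or more years (−10%): $1,332.50 × 0.9 = $1,199.25.
Offense involved a minor victim (+20%): $1,199.25 × 1.2 = $1,439.10.
$1,439.10 is within the $800,000 maximum.
Rounded to the nearest dollar: $1,439.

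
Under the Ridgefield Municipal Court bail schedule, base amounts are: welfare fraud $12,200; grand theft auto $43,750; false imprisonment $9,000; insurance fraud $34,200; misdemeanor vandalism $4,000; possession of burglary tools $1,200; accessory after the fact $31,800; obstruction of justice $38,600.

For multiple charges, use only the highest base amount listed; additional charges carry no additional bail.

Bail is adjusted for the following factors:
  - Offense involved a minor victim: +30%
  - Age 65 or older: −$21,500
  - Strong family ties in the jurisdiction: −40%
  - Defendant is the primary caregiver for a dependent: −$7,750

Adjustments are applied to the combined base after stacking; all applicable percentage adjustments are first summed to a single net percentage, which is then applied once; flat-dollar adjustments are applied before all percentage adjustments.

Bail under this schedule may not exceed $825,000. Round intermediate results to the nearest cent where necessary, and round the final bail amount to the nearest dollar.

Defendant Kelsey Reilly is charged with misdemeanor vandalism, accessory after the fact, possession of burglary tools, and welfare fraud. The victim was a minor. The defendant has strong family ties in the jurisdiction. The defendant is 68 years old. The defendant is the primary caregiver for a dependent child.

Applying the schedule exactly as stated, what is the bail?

$2,295

Base amounts from the schedule: misdemeanor vandalism $4,000; accessory after the fact $31,800; possession of burglary tools $1,200; welfare fraud $12,200.
Stacking rule: use the highest base only. Highest is accessory after the fact at $31,800. Combined base = $31,800.
Age 65 or older (−$21,500 flat): $31,800 − $21,500 = $10,300.
Defendant is the primary caregiver for a dependent (−$7,750 flat): $10,300 − $7,750 = $2,550.
Net percentage adjustment: +30% −40% = −10%. $2,550 × 0.9 = $2,295.
$2,295 is within the $825,000 maximum.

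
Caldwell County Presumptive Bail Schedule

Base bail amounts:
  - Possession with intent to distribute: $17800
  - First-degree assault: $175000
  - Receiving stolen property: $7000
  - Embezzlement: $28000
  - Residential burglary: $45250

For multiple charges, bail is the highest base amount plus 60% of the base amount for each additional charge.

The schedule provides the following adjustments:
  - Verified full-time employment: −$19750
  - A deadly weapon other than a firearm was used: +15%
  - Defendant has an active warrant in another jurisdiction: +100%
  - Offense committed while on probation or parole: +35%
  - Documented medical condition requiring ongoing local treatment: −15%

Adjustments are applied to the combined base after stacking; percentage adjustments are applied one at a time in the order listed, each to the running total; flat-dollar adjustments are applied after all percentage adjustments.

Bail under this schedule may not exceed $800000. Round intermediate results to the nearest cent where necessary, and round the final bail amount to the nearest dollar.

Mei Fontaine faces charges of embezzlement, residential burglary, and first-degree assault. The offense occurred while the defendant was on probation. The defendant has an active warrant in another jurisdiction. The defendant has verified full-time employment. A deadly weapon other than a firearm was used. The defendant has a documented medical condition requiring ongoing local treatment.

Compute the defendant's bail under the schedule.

Base amounts from the schedule: embezzlement $28000; residential burglary $45250; first-degree assault $175000.
Stacking rule: highest base plus 60% of each additional charge. Highest is first-degree assault at $175000. Additional: $28000 × 60% = $16800; $45250 × 60% = $27150. Combined base = $175000 + $43950 = $218950.
A deadly weapon other than a firearm was used (+15%): $218950 × 1.15 = $251792.50.
Defendant has an active warrant in another jurisdiction (+100%): $251792.50 × 2 = $503585.
Offense committed while on probation or parole (+35%): $503585 × 1.35 = $679839.75.
Documented medical condition requiring ongoing local treatment (−15%): $679839.75 × 0.85 = $577863.79.
Verified full-time employment (−$19750 flat): $577863.79 − $19750 = $558113.79.
$558113.79 is within the $800000 maximum.
Rounded to the nearest dollar: $558114.

$558114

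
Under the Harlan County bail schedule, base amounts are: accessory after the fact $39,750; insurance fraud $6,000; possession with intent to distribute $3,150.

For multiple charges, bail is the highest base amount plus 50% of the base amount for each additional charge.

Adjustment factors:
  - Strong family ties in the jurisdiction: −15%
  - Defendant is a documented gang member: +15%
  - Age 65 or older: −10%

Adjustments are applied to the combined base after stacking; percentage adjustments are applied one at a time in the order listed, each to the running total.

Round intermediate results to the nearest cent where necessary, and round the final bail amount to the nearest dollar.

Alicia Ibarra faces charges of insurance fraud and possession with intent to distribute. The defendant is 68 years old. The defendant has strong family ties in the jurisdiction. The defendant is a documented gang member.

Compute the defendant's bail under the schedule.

Base amounts from the schedule: insurance fraud $6,000; possession with intent to distribute $3,150.
Stacking rule: highest base plus 50% of each additional charge. Highest is insurance fraud at $6,000. Additional: $3,150 × 50% = $1,575. Combined base = $6,000 + $1,575 = $7,575.
Strong family ties in the jurisdiction (−15%): $7,575 × 0.85 = $6,438.75.
Defendant is a documented gang member (+15%): $6,438.75 × 1.15 = $7,404.56.
Age 65 or older (−10%): $7,404.56 × 0.9 = $6,664.10.
Rounded to the nearest dollar: $6,664.

$6,664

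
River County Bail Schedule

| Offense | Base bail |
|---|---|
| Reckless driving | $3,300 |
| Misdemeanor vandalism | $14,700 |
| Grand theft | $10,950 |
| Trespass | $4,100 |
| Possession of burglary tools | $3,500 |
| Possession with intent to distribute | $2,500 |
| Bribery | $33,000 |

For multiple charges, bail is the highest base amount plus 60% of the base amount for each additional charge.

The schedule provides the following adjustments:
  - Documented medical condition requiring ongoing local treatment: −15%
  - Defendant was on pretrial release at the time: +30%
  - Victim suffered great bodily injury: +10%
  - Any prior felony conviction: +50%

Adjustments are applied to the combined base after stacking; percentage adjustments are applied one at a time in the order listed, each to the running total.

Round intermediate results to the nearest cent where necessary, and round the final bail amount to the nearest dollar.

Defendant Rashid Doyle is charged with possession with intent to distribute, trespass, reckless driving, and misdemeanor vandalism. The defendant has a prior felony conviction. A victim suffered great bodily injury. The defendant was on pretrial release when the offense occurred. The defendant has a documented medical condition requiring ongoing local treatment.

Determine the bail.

Base amounts from the schedule: possession with intent to distribute $2,500; trespass $4,100; reckless driving $3,300; misdemeanor vandalism $14,700.
Stacking rule: highest base plus 60% of each additional charge. Highest is misdemeanor vandalism at $14,700. Additional: $2,500 × 60% = $1,500; $4,100 × 60% = $2,460; $3,300 × 60% = $1,980. Combined base = $14,700 + $5,940 = $20,640.
Documented medical condition requiring ongoing local treatment (−15%): $20,640 × 0.85 = $17,544.
Defendant was on pretrial release at the time (+30%): $17,544 × 1.3 = $22,807.20.
Victim suffered great bodily injury (+10%): $22,807.20 × 1.1 = $25,087.92.
Any prior felony conviction (+50%): $25,087.92 × 1.5 = $37,631.88.
Rounded to the nearest dollar: $37,632.

$37,632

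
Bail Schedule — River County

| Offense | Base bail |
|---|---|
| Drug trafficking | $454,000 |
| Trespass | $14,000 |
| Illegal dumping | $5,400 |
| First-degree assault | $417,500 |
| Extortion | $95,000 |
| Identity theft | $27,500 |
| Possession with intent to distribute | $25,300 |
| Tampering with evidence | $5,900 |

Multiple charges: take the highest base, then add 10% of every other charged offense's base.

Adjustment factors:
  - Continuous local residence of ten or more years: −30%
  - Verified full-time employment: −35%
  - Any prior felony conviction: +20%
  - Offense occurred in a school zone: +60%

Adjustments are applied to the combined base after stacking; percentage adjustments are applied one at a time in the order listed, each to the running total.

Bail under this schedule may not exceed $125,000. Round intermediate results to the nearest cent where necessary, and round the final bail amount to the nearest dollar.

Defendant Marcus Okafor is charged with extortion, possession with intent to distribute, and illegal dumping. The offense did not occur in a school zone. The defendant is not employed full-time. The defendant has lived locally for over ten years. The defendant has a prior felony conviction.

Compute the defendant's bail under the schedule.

Base amounts from the schedule: extortion $95,000; possession with intent to distribute $25,300; illegal dumping $5,400.
Stacking rule: highest base plus 10% of each additional charge. Highest is extortion at $95,000. Additional: $25,300 × 10% = $2,530; $5,400 × 10% = $540. Combined base = $95,000 + $3,070 = $98,070.
Continuous local residence of ten or more years (−30%): $98,070 × 0.7 = $68,649.
Any prior felony conviction (+20%): $68,649 × 1.2 = $82,378.80.
$82,378.80 is within the $125,000 maximum.
Rounded to the nearest dollar: $82,379.

$82,379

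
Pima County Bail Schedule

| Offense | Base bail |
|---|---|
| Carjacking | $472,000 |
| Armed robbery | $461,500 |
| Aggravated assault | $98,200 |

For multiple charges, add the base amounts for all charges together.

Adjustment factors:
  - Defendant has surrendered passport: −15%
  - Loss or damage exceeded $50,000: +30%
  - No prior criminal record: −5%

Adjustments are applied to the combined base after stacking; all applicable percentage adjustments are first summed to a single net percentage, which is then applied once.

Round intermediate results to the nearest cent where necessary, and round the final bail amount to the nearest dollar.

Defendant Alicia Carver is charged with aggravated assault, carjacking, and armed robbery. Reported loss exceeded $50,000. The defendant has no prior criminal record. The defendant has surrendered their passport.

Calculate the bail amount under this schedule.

$1,134,870

Base amounts from the schedule: aggravated assault $98,200; carjacking $472,000; armed robbery $461,500.
Stacking rule: sum of all bases. $98,200 + $472,000 + $461,500 = $1,031,700.
Net percentage adjustment: −15% +30% −5% = +10%. $1,031,700 × 1.1 = $1,134,870.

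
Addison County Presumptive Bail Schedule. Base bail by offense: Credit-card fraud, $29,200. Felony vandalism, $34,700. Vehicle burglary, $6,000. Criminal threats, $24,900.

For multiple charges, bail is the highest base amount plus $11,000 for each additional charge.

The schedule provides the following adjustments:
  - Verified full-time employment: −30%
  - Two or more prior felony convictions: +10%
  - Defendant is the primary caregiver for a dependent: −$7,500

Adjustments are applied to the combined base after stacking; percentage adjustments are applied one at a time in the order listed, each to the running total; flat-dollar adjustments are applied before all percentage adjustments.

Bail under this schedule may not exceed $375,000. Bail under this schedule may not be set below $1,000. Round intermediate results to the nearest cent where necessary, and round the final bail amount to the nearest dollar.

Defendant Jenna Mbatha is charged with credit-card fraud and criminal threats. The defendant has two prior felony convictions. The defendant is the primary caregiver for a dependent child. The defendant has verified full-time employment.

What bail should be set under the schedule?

Base amounts from the schedule: credit-card fraud $29,200; criminal threats $24,900.
Stacking rule: highest base plus $11,000 per additional charge. Highest is credit-card fraud at $29,200; 1 additional charge → +$11,000. Combined base = $40,200.
Defendant is the primary caregiver for a dependent (−$7,500 flat): $40,200 − $7,500 = $32,700.
Verified full-time employment (−30%): $32,700 × 0.7 = $22,890.
Two or more prior felony convictions (+10%): $22,890 × 1.1 = $25,179.
$25,179 is within the $375,000 maximum.
$25,179 is at or above the $1,000 minimum.

$25,179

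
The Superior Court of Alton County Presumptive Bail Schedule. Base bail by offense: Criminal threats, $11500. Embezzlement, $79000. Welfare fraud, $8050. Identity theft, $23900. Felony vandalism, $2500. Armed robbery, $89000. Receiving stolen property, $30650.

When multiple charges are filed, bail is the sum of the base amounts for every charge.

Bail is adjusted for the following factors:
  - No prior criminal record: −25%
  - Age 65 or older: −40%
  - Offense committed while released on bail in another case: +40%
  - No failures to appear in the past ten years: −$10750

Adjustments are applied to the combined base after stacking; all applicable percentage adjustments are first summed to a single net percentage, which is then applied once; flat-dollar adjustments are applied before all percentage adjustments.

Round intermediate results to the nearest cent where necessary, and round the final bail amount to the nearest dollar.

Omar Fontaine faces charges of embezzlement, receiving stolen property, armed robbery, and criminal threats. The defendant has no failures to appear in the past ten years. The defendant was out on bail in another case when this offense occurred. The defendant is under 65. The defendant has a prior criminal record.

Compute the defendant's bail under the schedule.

Base amounts from the schedule: embezzlement $79000; receiving stolen property $30650; armed robbery $89000; criminal threats $11500.
Stacking rule: sum of all bases. $79000 + $30650 + $89000 + $11500 = $210150.
No failures to appear in the past ten years (−$10750 flat): $210150 − $10750 = $199400.
Offense committed while released on bail in another case (+40%): $199400 × 1.4 = $279160.

$279160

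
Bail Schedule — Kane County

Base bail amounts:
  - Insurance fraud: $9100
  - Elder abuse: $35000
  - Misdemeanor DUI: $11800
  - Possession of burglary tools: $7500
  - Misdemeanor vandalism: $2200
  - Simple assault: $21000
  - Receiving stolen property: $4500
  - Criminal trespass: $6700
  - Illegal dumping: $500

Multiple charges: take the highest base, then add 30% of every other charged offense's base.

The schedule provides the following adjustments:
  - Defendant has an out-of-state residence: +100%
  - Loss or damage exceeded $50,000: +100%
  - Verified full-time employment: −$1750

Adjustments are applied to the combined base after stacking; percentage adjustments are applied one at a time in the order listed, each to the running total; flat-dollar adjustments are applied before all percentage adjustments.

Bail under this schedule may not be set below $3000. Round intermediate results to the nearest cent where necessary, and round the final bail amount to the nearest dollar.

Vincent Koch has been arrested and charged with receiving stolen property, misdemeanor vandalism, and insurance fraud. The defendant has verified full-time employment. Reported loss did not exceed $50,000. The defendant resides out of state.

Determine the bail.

$18720

Base amounts from the schedule: receiving stolen property $4500; misdemeanor vandalism $2200; insurance fraud $9100.
Stacking rule: highest base plus 30% of each additional charge. Highest is insurance fraud at $9100. Additional: $4500 × 30% = $1350; $2200 × 30% = $660. Combined base = $9100 + $2010 = $11110.
Verified full-time employment (−$1750 flat): $11110 − $1750 = $9360.
Defendant has an out-of-state residence (+100%): $9360 × 2 = $18720.
$18720 is at or above the $3000 minimum.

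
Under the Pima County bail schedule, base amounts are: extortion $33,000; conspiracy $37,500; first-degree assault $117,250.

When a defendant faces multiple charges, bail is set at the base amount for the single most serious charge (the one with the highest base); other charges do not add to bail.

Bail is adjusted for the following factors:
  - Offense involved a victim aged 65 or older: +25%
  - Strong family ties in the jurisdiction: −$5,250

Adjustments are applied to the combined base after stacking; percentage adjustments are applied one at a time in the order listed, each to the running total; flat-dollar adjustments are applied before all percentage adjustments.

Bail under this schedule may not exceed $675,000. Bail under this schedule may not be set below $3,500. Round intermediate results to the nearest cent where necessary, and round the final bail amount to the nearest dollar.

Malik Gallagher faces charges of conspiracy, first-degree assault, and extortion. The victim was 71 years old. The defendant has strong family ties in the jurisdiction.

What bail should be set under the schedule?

Base amounts from the schedule: conspiracy $37,500; first-degree assault $117,250; extortion $33,000.
Stacking rule: use the highest base only. Highest is first-degree assault at $117,250. Combined base = $117,250.
Strong family ties in the jurisdiction (−$5,250 flat): $117,250 − $5,250 = $112,000.
Offense involved a victim aged 65 or older (+25%): $112,000 × 1.25 = $140,000.
$140,000 is within the $675,000 maximum.
$140,000 is at or above the $3,500 minimum.

$140,000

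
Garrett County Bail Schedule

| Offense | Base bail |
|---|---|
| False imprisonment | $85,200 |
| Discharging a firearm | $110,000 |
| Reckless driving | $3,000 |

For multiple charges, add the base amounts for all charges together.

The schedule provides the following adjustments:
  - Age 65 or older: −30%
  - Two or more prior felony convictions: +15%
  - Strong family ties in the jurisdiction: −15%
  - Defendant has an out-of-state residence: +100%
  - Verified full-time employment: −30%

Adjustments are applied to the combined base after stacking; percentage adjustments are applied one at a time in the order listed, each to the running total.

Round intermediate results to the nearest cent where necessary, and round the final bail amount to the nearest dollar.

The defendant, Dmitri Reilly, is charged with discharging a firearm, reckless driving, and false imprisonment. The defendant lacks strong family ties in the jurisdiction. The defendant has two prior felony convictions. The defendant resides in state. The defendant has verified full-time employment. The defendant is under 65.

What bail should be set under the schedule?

$159,551

Base amounts from the schedule: discharging a firearm $110,000; reckless driving $3,000; false imprisonment $85,200.
Stacking rule: sum of all bases. $110,000 + $3,000 + $85,200 = $198,200.
Two or more prior felony convictions (+15%): $198,200 × 1.15 = $227,930.
Verified full-time employment (−30%): $227,930 × 0.7 = $159,551.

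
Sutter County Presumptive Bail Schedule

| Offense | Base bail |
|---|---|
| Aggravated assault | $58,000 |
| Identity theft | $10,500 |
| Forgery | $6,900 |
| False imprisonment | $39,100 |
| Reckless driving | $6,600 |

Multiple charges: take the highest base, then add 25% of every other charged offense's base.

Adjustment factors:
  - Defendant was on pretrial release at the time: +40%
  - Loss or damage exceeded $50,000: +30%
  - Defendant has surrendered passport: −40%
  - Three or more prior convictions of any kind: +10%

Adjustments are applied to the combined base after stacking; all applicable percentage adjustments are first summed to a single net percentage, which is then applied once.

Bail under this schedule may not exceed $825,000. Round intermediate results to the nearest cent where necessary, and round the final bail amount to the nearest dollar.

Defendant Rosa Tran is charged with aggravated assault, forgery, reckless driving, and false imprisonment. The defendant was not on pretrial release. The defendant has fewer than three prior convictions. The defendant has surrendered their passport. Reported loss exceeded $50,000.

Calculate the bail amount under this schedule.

$64,035

Base amounts from the schedule: aggravated assault $58,000; forgery $6,900; reckless driving $6,600; false imprisonment $39,100.
Stacking rule: highest base plus 25% of each additional charge. Highest is aggravated assault at $58,000. Additional: $6,900 × 25% = $1,725; $6,600 × 25% = $1,650; $39,100 × 25% = $9,775. Combined base = $58,000 + $13,150 = $71,150.
Net percentage adjustment: +30% −40% = −10%. $71,150 × 0.9 = $64,035.
$64,035 is within the $825,000 maximum.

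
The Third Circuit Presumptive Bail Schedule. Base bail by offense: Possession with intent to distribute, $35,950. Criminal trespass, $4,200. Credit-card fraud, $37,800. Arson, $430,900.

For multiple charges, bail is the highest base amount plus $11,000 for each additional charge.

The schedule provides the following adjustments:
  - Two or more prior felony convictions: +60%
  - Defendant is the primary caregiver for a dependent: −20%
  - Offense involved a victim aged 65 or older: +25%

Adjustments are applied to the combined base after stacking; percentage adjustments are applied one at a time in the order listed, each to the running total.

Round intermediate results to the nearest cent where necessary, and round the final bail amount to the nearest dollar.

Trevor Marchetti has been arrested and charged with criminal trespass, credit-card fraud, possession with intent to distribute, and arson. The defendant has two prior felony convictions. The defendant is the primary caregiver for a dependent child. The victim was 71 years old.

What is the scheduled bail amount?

Base amounts from the schedule: criminal trespass $4,200; credit-card fraud $37,800; possession with intent to distribute $35,950; arson $430,900.
Stacking rule: highest base plus $11,000 per additional charge. Highest is arson at $430,900; 3 additional charges → +$33,000. Combined base = $463,900.
Two or more prior felony convictions (+60%): $463,900 × 1.6 = $742,240.
Defendant is the primary caregiver for a dependent (−20%): $742,240 × 0.8 = $593,792.
Offense involved a victim aged 65 or older (+25%): $593,792 × 1.25 = $742,240.

$742,240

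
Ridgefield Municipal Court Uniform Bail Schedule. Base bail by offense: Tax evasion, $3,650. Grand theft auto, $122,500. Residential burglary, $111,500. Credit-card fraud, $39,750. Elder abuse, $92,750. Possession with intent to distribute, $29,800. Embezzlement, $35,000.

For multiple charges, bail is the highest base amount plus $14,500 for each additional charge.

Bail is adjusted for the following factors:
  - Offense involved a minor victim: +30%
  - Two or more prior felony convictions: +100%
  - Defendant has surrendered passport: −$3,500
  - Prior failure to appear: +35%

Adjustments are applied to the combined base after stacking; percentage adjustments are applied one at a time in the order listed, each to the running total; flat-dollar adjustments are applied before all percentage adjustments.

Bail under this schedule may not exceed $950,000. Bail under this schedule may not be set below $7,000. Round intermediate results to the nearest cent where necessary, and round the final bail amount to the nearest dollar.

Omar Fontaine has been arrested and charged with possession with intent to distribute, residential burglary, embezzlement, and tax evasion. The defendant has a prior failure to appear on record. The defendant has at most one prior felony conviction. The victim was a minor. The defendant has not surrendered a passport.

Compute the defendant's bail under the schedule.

$272,025

Base amounts from the schedule: possession with intent to distribute $29,800; residential burglary $111,500; embezzlement $35,000; tax evasion $3,650.
Stacking rule: highest base plus $14,500 per additional charge. Highest is residential burglary at $111,500; 3 additional charges → +$43,500. Combined base = $155,000.
Offense involved a minor victim (+30%): $155,000 × 1.3 = $201,500.
Prior failure to appear (+35%): $201,500 × 1.35 = $272,025.
$272,025 is within the $950,000 maximum.
$272,025 is at or above the $7,000 minimum.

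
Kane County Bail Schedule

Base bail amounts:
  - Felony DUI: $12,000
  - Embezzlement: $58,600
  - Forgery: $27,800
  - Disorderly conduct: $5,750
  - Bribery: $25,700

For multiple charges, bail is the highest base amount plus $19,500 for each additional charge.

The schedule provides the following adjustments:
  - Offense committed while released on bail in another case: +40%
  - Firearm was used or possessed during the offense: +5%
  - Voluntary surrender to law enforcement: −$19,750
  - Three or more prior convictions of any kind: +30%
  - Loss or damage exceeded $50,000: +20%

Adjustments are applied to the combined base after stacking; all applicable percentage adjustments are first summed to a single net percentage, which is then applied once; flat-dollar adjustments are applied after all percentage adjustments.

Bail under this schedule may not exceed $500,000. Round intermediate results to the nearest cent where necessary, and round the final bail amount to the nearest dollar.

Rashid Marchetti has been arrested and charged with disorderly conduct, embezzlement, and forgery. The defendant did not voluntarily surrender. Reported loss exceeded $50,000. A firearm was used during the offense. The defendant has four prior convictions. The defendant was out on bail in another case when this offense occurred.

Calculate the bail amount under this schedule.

Base amounts from the schedule: disorderly conduct $5,750; embezzlement $58,600; forgery $27,800.
Stacking rule: highest base plus $19,500 per additional charge. Highest is embezzlement at $58,600; 2 additional charges → +$39,000. Combined base = $97,600.
Net percentage adjustment: +40% +5% +30% +20% = +95%. $97,600 × 1.95 = $190,320.
$190,320 is within the $500,000 maximum.

$190,320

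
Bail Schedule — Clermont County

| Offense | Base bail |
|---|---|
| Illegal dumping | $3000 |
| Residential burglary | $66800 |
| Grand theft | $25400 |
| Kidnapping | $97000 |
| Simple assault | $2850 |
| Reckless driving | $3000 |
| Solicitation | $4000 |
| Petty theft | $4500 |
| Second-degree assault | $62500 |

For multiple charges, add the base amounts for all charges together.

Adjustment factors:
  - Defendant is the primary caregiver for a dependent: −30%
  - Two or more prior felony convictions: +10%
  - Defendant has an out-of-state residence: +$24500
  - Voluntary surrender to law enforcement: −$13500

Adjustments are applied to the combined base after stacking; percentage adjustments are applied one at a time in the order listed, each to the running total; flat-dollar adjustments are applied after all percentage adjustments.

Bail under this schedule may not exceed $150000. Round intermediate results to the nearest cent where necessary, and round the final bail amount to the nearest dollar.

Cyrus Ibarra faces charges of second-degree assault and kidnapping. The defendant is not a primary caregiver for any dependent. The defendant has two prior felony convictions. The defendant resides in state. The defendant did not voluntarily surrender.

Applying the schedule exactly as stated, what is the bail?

$150000

Base amounts from the schedule: second-degree assault $62500; kidnapping $97000.
Stacking rule: sum of all bases. $62500 + $97000 = $159500.
Two or more prior felony convictions (+10%): $159500 × 1.1 = $175450.
Result $175450 exceeds the maximum of $150000; bail is capped at $150000.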